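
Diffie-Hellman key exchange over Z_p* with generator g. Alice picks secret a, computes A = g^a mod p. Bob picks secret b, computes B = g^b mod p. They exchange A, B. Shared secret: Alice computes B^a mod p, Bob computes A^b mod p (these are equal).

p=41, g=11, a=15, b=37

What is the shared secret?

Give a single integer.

A = 11^15 mod 41  (bits of 15 = 1111)
  bit 0 = 1: r = r^2 * 11 mod 41 = 1^2 * 11 = 1*11 = 11
  bit 1 = 1: r = r^2 * 11 mod 41 = 11^2 * 11 = 39*11 = 19
  bit 2 = 1: r = r^2 * 11 mod 41 = 19^2 * 11 = 33*11 = 35
  bit 3 = 1: r = r^2 * 11 mod 41 = 35^2 * 11 = 36*11 = 27
  -> A = 27
B = 11^37 mod 41  (bits of 37 = 100101)
  bit 0 = 1: r = r^2 * 11 mod 41 = 1^2 * 11 = 1*11 = 11
  bit 1 = 0: r = r^2 mod 41 = 11^2 = 39
  bit 2 = 0: r = r^2 mod 41 = 39^2 = 4
  bit 3 = 1: r = r^2 * 11 mod 41 = 4^2 * 11 = 16*11 = 12
  bit 4 = 0: r = r^2 mod 41 = 12^2 = 21
  bit 5 = 1: r = r^2 * 11 mod 41 = 21^2 * 11 = 31*11 = 13
  -> B = 13
s = B^a = 13^15 mod 41  (bits of 15 = 1111)
  bit 0 = 1: r = r^2 * 13 mod 41 = 1^2 * 13 = 1*13 = 13
  bit 1 = 1: r = r^2 * 13 mod 41 = 13^2 * 13 = 5*13 = 24
  bit 2 = 1: r = r^2 * 13 mod 41 = 24^2 * 13 = 2*13 = 26
  bit 3 = 1: r = r^2 * 13 mod 41 = 26^2 * 13 = 20*13 = 14
  -> s = B^a = 14

Answer: 14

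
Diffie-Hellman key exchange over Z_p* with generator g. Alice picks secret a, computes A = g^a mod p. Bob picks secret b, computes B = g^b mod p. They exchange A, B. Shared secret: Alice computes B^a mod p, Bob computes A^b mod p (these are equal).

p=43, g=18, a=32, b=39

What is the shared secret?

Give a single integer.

Answer: 11

Derivation:
A = 18^32 mod 43  (bits of 32 = 100000)
  bit 0 = 1: r = r^2 * 18 mod 43 = 1^2 * 18 = 1*18 = 18
  bit 1 = 0: r = r^2 mod 43 = 18^2 = 23
  bit 2 = 0: r = r^2 mod 43 = 23^2 = 13
  bit 3 = 0: r = r^2 mod 43 = 13^2 = 40
  bit 4 = 0: r = r^2 mod 43 = 40^2 = 9
  bit 5 = 0: r = r^2 mod 43 = 9^2 = 38
  -> A = 38
B = 18^39 mod 43  (bits of 39 = 100111)
  bit 0 = 1: r = r^2 * 18 mod 43 = 1^2 * 18 = 1*18 = 18
  bit 1 = 0: r = r^2 mod 43 = 18^2 = 23
  bit 2 = 0: r = r^2 mod 43 = 23^2 = 13
  bit 3 = 1: r = r^2 * 18 mod 43 = 13^2 * 18 = 40*18 = 32
  bit 4 = 1: r = r^2 * 18 mod 43 = 32^2 * 18 = 35*18 = 28
  bit 5 = 1: r = r^2 * 18 mod 43 = 28^2 * 18 = 10*18 = 8
  -> B = 8
s = B^a = 8^32 mod 43  (bits of 32 = 100000)
  bit 0 = 1: r = r^2 * 8 mod 43 = 1^2 * 8 = 1*8 = 8
  bit 1 = 0: r = r^2 mod 43 = 8^2 = 21
  bit 2 = 0: r = r^2 mod 43 = 21^2 = 11
  bit 3 = 0: r = r^2 mod 43 = 11^2 = 35
  bit 4 = 0: r = r^2 mod 43 = 35^2 = 21
  bit 5 = 0: r = r^2 mod 43 = 21^2 = 11
  -> s = B^a = 11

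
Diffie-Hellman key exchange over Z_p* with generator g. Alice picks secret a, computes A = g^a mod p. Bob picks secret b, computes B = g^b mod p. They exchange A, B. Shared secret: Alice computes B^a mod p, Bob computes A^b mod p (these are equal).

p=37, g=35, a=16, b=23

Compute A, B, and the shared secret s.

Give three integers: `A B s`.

Answer: 9 32 34

Derivation:
A = 35^16 mod 37  (bits of 16 = 10000)
  bit 0 = 1: r = r^2 * 35 mod 37 = 1^2 * 35 = 1*35 = 35
  bit 1 = 0: r = r^2 mod 37 = 35^2 = 4
  bit 2 = 0: r = r^2 mod 37 = 4^2 = 16
  bit 3 = 0: r = r^2 mod 37 = 16^2 = 34
  bit 4 = 0: r = r^2 mod 37 = 34^2 = 9
  -> A = 9
B = 35^23 mod 37  (bits of 23 = 10111)
  bit 0 = 1: r = r^2 * 35 mod 37 = 1^2 * 35 = 1*35 = 35
  bit 1 = 0: r = r^2 mod 37 = 35^2 = 4
  bit 2 = 1: r = r^2 * 35 mod 37 = 4^2 * 35 = 16*35 = 5
  bit 3 = 1: r = r^2 * 35 mod 37 = 5^2 * 35 = 25*35 = 24
  bit 4 = 1: r = r^2 * 35 mod 37 = 24^2 * 35 = 21*35 = 32
  -> B = 32
s = B^a = 32^16 mod 37  (bits of 16 = 10000)
  bit 0 = 1: r = r^2 * 32 mod 37 = 1^2 * 32 = 1*32 = 32
  bit 1 = 0: r = r^2 mod 37 = 32^2 = 25
  bit 2 = 0: r = r^2 mod 37 = 25^2 = 33
  bit 3 = 0: r = r^2 mod 37 = 33^2 = 16
  bit 4 = 0: r = r^2 mod 37 = 16^2 = 34
  -> s = B^a = 34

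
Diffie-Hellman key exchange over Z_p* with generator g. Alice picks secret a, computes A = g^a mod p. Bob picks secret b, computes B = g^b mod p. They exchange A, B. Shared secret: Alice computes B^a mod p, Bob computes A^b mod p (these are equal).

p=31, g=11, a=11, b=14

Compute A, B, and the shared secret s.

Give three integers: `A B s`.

Answer: 24 14 9

Derivation:
A = 11^11 mod 31  (bits of 11 = 1011)
  bit 0 = 1: r = r^2 * 11 mod 31 = 1^2 * 11 = 1*11 = 11
  bit 1 = 0: r = r^2 mod 31 = 11^2 = 28
  bit 2 = 1: r = r^2 * 11 mod 31 = 28^2 * 11 = 9*11 = 6
  bit 3 = 1: r = r^2 * 11 mod 31 = 6^2 * 11 = 5*11 = 24
  -> A = 24
B = 11^14 mod 31  (bits of 14 = 1110)
  bit 0 = 1: r = r^2 * 11 mod 31 = 1^2 * 11 = 1*11 = 11
  bit 1 = 1: r = r^2 * 11 mod 31 = 11^2 * 11 = 28*11 = 29
  bit 2 = 1: r = r^2 * 11 mod 31 = 29^2 * 11 = 4*11 = 13
  bit 3 = 0: r = r^2 mod 31 = 13^2 = 14
  -> B = 14
s = B^a = 14^11 mod 31  (bits of 11 = 1011)
  bit 0 = 1: r = r^2 * 14 mod 31 = 1^2 * 14 = 1*14 = 14
  bit 1 = 0: r = r^2 mod 31 = 14^2 = 10
  bit 2 = 1: r = r^2 * 14 mod 31 = 10^2 * 14 = 7*14 = 5
  bit 3 = 1: r = r^2 * 14 mod 31 = 5^2 * 14 = 25*14 = 9
  -> s = B^a = 9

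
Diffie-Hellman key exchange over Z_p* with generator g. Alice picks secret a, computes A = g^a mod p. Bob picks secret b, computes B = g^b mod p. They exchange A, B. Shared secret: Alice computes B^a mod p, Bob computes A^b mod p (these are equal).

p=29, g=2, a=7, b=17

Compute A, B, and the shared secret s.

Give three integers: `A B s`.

A = 2^7 mod 29  (bits of 7 = 111)
  bit 0 = 1: r = r^2 * 2 mod 29 = 1^2 * 2 = 1*2 = 2
  bit 1 = 1: r = r^2 * 2 mod 29 = 2^2 * 2 = 4*2 = 8
  bit 2 = 1: r = r^2 * 2 mod 29 = 8^2 * 2 = 6*2 = 12
  -> A = 12
B = 2^17 mod 29  (bits of 17 = 10001)
  bit 0 = 1: r = r^2 * 2 mod 29 = 1^2 * 2 = 1*2 = 2
  bit 1 = 0: r = r^2 mod 29 = 2^2 = 4
  bit 2 = 0: r = r^2 mod 29 = 4^2 = 16
  bit 3 = 0: r = r^2 mod 29 = 16^2 = 24
  bit 4 = 1: r = r^2 * 2 mod 29 = 24^2 * 2 = 25*2 = 21
  -> B = 21
s = B^a = 21^7 mod 29  (bits of 7 = 111)
  bit 0 = 1: r = r^2 * 21 mod 29 = 1^2 * 21 = 1*21 = 21
  bit 1 = 1: r = r^2 * 21 mod 29 = 21^2 * 21 = 6*21 = 10
  bit 2 = 1: r = r^2 * 21 mod 29 = 10^2 * 21 = 13*21 = 12
  -> s = B^a = 12

Answer: 12 21 12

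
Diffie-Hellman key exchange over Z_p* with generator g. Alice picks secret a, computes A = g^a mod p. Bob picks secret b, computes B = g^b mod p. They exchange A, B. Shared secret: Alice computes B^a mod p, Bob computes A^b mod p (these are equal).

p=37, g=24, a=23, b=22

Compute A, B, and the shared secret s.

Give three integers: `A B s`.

Answer: 35 3 21

Derivation:
A = 24^23 mod 37  (bits of 23 = 10111)
  bit 0 = 1: r = r^2 * 24 mod 37 = 1^2 * 24 = 1*24 = 24
  bit 1 = 0: r = r^2 mod 37 = 24^2 = 21
  bit 2 = 1: r = r^2 * 24 mod 37 = 21^2 * 24 = 34*24 = 2
  bit 3 = 1: r = r^2 * 24 mod 37 = 2^2 * 24 = 4*24 = 22
  bit 4 = 1: r = r^2 * 24 mod 37 = 22^2 * 24 = 3*24 = 35
  -> A = 35
B = 24^22 mod 37  (bits of 22 = 10110)
  bit 0 = 1: r = r^2 * 24 mod 37 = 1^2 * 24 = 1*24 = 24
  bit 1 = 0: r = r^2 mod 37 = 24^2 = 21
  bit 2 = 1: r = r^2 * 24 mod 37 = 21^2 * 24 = 34*24 = 2
  bit 3 = 1: r = r^2 * 24 mod 37 = 2^2 * 24 = 4*24 = 22
  bit 4 = 0: r = r^2 mod 37 = 22^2 = 3
  -> B = 3
s = B^a = 3^23 mod 37  (bits of 23 = 10111)
  bit 0 = 1: r = r^2 * 3 mod 37 = 1^2 * 3 = 1*3 = 3
  bit 1 = 0: r = r^2 mod 37 = 3^2 = 9
  bit 2 = 1: r = r^2 * 3 mod 37 = 9^2 * 3 = 7*3 = 21
  bit 3 = 1: r = r^2 * 3 mod 37 = 21^2 * 3 = 34*3 = 28
  bit 4 = 1: r = r^2 * 3 mod 37 = 28^2 * 3 = 7*3 = 21
  -> s = B^a = 21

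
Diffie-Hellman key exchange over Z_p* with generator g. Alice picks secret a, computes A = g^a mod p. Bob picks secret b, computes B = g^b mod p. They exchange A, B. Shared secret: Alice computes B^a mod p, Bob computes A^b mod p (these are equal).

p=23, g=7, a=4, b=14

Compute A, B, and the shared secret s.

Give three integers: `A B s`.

Answer: 9 2 16

Derivation:
A = 7^4 mod 23  (bits of 4 = 100)
  bit 0 = 1: r = r^2 * 7 mod 23 = 1^2 * 7 = 1*7 = 7
  bit 1 = 0: r = r^2 mod 23 = 7^2 = 3
  bit 2 = 0: r = r^2 mod 23 = 3^2 = 9
  -> A = 9
B = 7^14 mod 23  (bits of 14 = 1110)
  bit 0 = 1: r = r^2 * 7 mod 23 = 1^2 * 7 = 1*7 = 7
  bit 1 = 1: r = r^2 * 7 mod 23 = 7^2 * 7 = 3*7 = 21
  bit 2 = 1: r = r^2 * 7 mod 23 = 21^2 * 7 = 4*7 = 5
  bit 3 = 0: r = r^2 mod 23 = 5^2 = 2
  -> B = 2
s = B^a = 2^4 mod 23  (bits of 4 = 100)
  bit 0 = 1: r = r^2 * 2 mod 23 = 1^2 * 2 = 1*2 = 2
  bit 1 = 0: r = r^2 mod 23 = 2^2 = 4
  bit 2 = 0: r = r^2 mod 23 = 4^2 = 16
  -> s = B^a = 16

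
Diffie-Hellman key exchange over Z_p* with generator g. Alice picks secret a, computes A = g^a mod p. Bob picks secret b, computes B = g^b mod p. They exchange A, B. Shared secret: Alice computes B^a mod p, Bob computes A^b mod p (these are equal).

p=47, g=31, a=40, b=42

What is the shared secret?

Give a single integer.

A = 31^40 mod 47  (bits of 40 = 101000)
  bit 0 = 1: r = r^2 * 31 mod 47 = 1^2 * 31 = 1*31 = 31
  bit 1 = 0: r = r^2 mod 47 = 31^2 = 21
  bit 2 = 1: r = r^2 * 31 mod 47 = 21^2 * 31 = 18*31 = 41
  bit 3 = 0: r = r^2 mod 47 = 41^2 = 36
  bit 4 = 0: r = r^2 mod 47 = 36^2 = 27
  bit 5 = 0: r = r^2 mod 47 = 27^2 = 24
  -> A = 24
B = 31^42 mod 47  (bits of 42 = 101010)
  bit 0 = 1: r = r^2 * 31 mod 47 = 1^2 * 31 = 1*31 = 31
  bit 1 = 0: r = r^2 mod 47 = 31^2 = 21
  bit 2 = 1: r = r^2 * 31 mod 47 = 21^2 * 31 = 18*31 = 41
  bit 3 = 0: r = r^2 mod 47 = 41^2 = 36
  bit 4 = 1: r = r^2 * 31 mod 47 = 36^2 * 31 = 27*31 = 38
  bit 5 = 0: r = r^2 mod 47 = 38^2 = 34
  -> B = 34
s = B^a = 34^40 mod 47  (bits of 40 = 101000)
  bit 0 = 1: r = r^2 * 34 mod 47 = 1^2 * 34 = 1*34 = 34
  bit 1 = 0: r = r^2 mod 47 = 34^2 = 28
  bit 2 = 1: r = r^2 * 34 mod 47 = 28^2 * 34 = 32*34 = 7
  bit 3 = 0: r = r^2 mod 47 = 7^2 = 2
  bit 4 = 0: r = r^2 mod 47 = 2^2 = 4
  bit 5 = 0: r = r^2 mod 47 = 4^2 = 16
  -> s = B^a = 16

Answer: 16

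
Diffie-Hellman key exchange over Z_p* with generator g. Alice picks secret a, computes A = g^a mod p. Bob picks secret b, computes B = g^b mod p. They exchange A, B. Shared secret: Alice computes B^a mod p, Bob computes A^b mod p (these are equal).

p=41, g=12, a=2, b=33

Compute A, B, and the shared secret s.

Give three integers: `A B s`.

Answer: 21 28 5

Derivation:
A = 12^2 mod 41  (bits of 2 = 10)
  bit 0 = 1: r = r^2 * 12 mod 41 = 1^2 * 12 = 1*12 = 12
  bit 1 = 0: r = r^2 mod 41 = 12^2 = 21
  -> A = 21
B = 12^33 mod 41  (bits of 33 = 100001)
  bit 0 = 1: r = r^2 * 12 mod 41 = 1^2 * 12 = 1*12 = 12
  bit 1 = 0: r = r^2 mod 41 = 12^2 = 21
  bit 2 = 0: r = r^2 mod 41 = 21^2 = 31
  bit 3 = 0: r = r^2 mod 41 = 31^2 = 18
  bit 4 = 0: r = r^2 mod 41 = 18^2 = 37
  bit 5 = 1: r = r^2 * 12 mod 41 = 37^2 * 12 = 16*12 = 28
  -> B = 28
s = B^a = 28^2 mod 41  (bits of 2 = 10)
  bit 0 = 1: r = r^2 * 28 mod 41 = 1^2 * 28 = 1*28 = 28
  bit 1 = 0: r = r^2 mod 41 = 28^2 = 5
  -> s = B^a = 5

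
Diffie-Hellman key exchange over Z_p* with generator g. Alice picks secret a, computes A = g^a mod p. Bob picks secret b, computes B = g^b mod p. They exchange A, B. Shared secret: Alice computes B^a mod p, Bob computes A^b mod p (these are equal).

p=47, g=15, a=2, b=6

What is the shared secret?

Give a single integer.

Answer: 28

Derivation:
A = 15^2 mod 47  (bits of 2 = 10)
  bit 0 = 1: r = r^2 * 15 mod 47 = 1^2 * 15 = 1*15 = 15
  bit 1 = 0: r = r^2 mod 47 = 15^2 = 37
  -> A = 37
B = 15^6 mod 47  (bits of 6 = 110)
  bit 0 = 1: r = r^2 * 15 mod 47 = 1^2 * 15 = 1*15 = 15
  bit 1 = 1: r = r^2 * 15 mod 47 = 15^2 * 15 = 37*15 = 38
  bit 2 = 0: r = r^2 mod 47 = 38^2 = 34
  -> B = 34
s = B^a = 34^2 mod 47  (bits of 2 = 10)
  bit 0 = 1: r = r^2 * 34 mod 47 = 1^2 * 34 = 1*34 = 34
  bit 1 = 0: r = r^2 mod 47 = 34^2 = 28
  -> s = B^a = 28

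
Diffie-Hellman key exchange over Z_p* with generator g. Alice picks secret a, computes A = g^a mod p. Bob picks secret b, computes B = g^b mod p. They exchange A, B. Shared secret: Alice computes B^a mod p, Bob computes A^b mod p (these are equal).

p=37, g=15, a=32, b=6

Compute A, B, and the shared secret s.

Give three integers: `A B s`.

A = 15^32 mod 37  (bits of 32 = 100000)
  bit 0 = 1: r = r^2 * 15 mod 37 = 1^2 * 15 = 1*15 = 15
  bit 1 = 0: r = r^2 mod 37 = 15^2 = 3
  bit 2 = 0: r = r^2 mod 37 = 3^2 = 9
  bit 3 = 0: r = r^2 mod 37 = 9^2 = 7
  bit 4 = 0: r = r^2 mod 37 = 7^2 = 12
  bit 5 = 0: r = r^2 mod 37 = 12^2 = 33
  -> A = 33
B = 15^6 mod 37  (bits of 6 = 110)
  bit 0 = 1: r = r^2 * 15 mod 37 = 1^2 * 15 = 1*15 = 15
  bit 1 = 1: r = r^2 * 15 mod 37 = 15^2 * 15 = 3*15 = 8
  bit 2 = 0: r = r^2 mod 37 = 8^2 = 27
  -> B = 27
s = B^a = 27^32 mod 37  (bits of 32 = 100000)
  bit 0 = 1: r = r^2 * 27 mod 37 = 1^2 * 27 = 1*27 = 27
  bit 1 = 0: r = r^2 mod 37 = 27^2 = 26
  bit 2 = 0: r = r^2 mod 37 = 26^2 = 10
  bit 3 = 0: r = r^2 mod 37 = 10^2 = 26
  bit 4 = 0: r = r^2 mod 37 = 26^2 = 10
  bit 5 = 0: r = r^2 mod 37 = 10^2 = 26
  -> s = B^a = 26

Answer: 33 27 26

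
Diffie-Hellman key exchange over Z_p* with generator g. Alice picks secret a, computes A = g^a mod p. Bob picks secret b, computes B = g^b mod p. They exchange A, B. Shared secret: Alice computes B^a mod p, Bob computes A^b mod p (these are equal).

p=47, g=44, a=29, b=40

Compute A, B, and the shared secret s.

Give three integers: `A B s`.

A = 44^29 mod 47  (bits of 29 = 11101)
  bit 0 = 1: r = r^2 * 44 mod 47 = 1^2 * 44 = 1*44 = 44
  bit 1 = 1: r = r^2 * 44 mod 47 = 44^2 * 44 = 9*44 = 20
  bit 2 = 1: r = r^2 * 44 mod 47 = 20^2 * 44 = 24*44 = 22
  bit 3 = 0: r = r^2 mod 47 = 22^2 = 14
  bit 4 = 1: r = r^2 * 44 mod 47 = 14^2 * 44 = 8*44 = 23
  -> A = 23
B = 44^40 mod 47  (bits of 40 = 101000)
  bit 0 = 1: r = r^2 * 44 mod 47 = 1^2 * 44 = 1*44 = 44
  bit 1 = 0: r = r^2 mod 47 = 44^2 = 9
  bit 2 = 1: r = r^2 * 44 mod 47 = 9^2 * 44 = 34*44 = 39
  bit 3 = 0: r = r^2 mod 47 = 39^2 = 17
  bit 4 = 0: r = r^2 mod 47 = 17^2 = 7
  bit 5 = 0: r = r^2 mod 47 = 7^2 = 2
  -> B = 2
s = B^a = 2^29 mod 47  (bits of 29 = 11101)
  bit 0 = 1: r = r^2 * 2 mod 47 = 1^2 * 2 = 1*2 = 2
  bit 1 = 1: r = r^2 * 2 mod 47 = 2^2 * 2 = 4*2 = 8
  bit 2 = 1: r = r^2 * 2 mod 47 = 8^2 * 2 = 17*2 = 34
  bit 3 = 0: r = r^2 mod 47 = 34^2 = 28
  bit 4 = 1: r = r^2 * 2 mod 47 = 28^2 * 2 = 32*2 = 17
  -> s = B^a = 17

Answer: 23 2 17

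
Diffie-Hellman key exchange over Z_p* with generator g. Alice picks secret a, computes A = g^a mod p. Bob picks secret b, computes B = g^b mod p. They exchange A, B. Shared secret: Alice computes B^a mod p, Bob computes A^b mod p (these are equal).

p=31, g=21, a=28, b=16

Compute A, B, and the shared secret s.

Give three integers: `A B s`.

Answer: 9 10 9

Derivation:
A = 21^28 mod 31  (bits of 28 = 11100)
  bit 0 = 1: r = r^2 * 21 mod 31 = 1^2 * 21 = 1*21 = 21
  bit 1 = 1: r = r^2 * 21 mod 31 = 21^2 * 21 = 7*21 = 23
  bit 2 = 1: r = r^2 * 21 mod 31 = 23^2 * 21 = 2*21 = 11
  bit 3 = 0: r = r^2 mod 31 = 11^2 = 28
  bit 4 = 0: r = r^2 mod 31 = 28^2 = 9
  -> A = 9
B = 21^16 mod 31  (bits of 16 = 10000)
  bit 0 = 1: r = r^2 * 21 mod 31 = 1^2 * 21 = 1*21 = 21
  bit 1 = 0: r = r^2 mod 31 = 21^2 = 7
  bit 2 = 0: r = r^2 mod 31 = 7^2 = 18
  bit 3 = 0: r = r^2 mod 31 = 18^2 = 14
  bit 4 = 0: r = r^2 mod 31 = 14^2 = 10
  -> B = 10
s = B^a = 10^28 mod 31  (bits of 28 = 11100)
  bit 0 = 1: r = r^2 * 10 mod 31 = 1^2 * 10 = 1*10 = 10
  bit 1 = 1: r = r^2 * 10 mod 31 = 10^2 * 10 = 7*10 = 8
  bit 2 = 1: r = r^2 * 10 mod 31 = 8^2 * 10 = 2*10 = 20
  bit 3 = 0: r = r^2 mod 31 = 20^2 = 28
  bit 4 = 0: r = r^2 mod 31 = 28^2 = 9
  -> s = B^a = 9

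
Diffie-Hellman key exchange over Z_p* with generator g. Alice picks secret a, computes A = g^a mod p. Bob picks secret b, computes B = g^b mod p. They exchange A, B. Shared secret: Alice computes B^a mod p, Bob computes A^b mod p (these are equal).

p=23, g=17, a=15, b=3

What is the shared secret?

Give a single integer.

A = 17^15 mod 23  (bits of 15 = 1111)
  bit 0 = 1: r = r^2 * 17 mod 23 = 1^2 * 17 = 1*17 = 17
  bit 1 = 1: r = r^2 * 17 mod 23 = 17^2 * 17 = 13*17 = 14
  bit 2 = 1: r = r^2 * 17 mod 23 = 14^2 * 17 = 12*17 = 20
  bit 3 = 1: r = r^2 * 17 mod 23 = 20^2 * 17 = 9*17 = 15
  -> A = 15
B = 17^3 mod 23  (bits of 3 = 11)
  bit 0 = 1: r = r^2 * 17 mod 23 = 1^2 * 17 = 1*17 = 17
  bit 1 = 1: r = r^2 * 17 mod 23 = 17^2 * 17 = 13*17 = 14
  -> B = 14
s = B^a = 14^15 mod 23  (bits of 15 = 1111)
  bit 0 = 1: r = r^2 * 14 mod 23 = 1^2 * 14 = 1*14 = 14
  bit 1 = 1: r = r^2 * 14 mod 23 = 14^2 * 14 = 12*14 = 7
  bit 2 = 1: r = r^2 * 14 mod 23 = 7^2 * 14 = 3*14 = 19
  bit 3 = 1: r = r^2 * 14 mod 23 = 19^2 * 14 = 16*14 = 17
  -> s = B^a = 17

Answer: 17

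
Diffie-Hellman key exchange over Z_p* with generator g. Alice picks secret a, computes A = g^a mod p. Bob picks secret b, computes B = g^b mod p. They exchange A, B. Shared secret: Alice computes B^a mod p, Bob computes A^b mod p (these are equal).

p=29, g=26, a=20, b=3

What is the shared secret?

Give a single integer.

Answer: 23

Derivation:
A = 26^20 mod 29  (bits of 20 = 10100)
  bit 0 = 1: r = r^2 * 26 mod 29 = 1^2 * 26 = 1*26 = 26
  bit 1 = 0: r = r^2 mod 29 = 26^2 = 9
  bit 2 = 1: r = r^2 * 26 mod 29 = 9^2 * 26 = 23*26 = 18
  bit 3 = 0: r = r^2 mod 29 = 18^2 = 5
  bit 4 = 0: r = r^2 mod 29 = 5^2 = 25
  -> A = 25
B = 26^3 mod 29  (bits of 3 = 11)
  bit 0 = 1: r = r^2 * 26 mod 29 = 1^2 * 26 = 1*26 = 26
  bit 1 = 1: r = r^2 * 26 mod 29 = 26^2 * 26 = 9*26 = 2
  -> B = 2
s = B^a = 2^20 mod 29  (bits of 20 = 10100)
  bit 0 = 1: r = r^2 * 2 mod 29 = 1^2 * 2 = 1*2 = 2
  bit 1 = 0: r = r^2 mod 29 = 2^2 = 4
  bit 2 = 1: r = r^2 * 2 mod 29 = 4^2 * 2 = 16*2 = 3
  bit 3 = 0: r = r^2 mod 29 = 3^2 = 9
  bit 4 = 0: r = r^2 mod 29 = 9^2 = 23
  -> s = B^a = 23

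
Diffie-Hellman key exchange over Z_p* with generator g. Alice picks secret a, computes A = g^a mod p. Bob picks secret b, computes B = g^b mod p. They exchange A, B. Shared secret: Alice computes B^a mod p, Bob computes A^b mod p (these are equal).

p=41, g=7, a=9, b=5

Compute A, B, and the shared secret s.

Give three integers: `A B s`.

A = 7^9 mod 41  (bits of 9 = 1001)
  bit 0 = 1: r = r^2 * 7 mod 41 = 1^2 * 7 = 1*7 = 7
  bit 1 = 0: r = r^2 mod 41 = 7^2 = 8
  bit 2 = 0: r = r^2 mod 41 = 8^2 = 23
  bit 3 = 1: r = r^2 * 7 mod 41 = 23^2 * 7 = 37*7 = 13
  -> A = 13
B = 7^5 mod 41  (bits of 5 = 101)
  bit 0 = 1: r = r^2 * 7 mod 41 = 1^2 * 7 = 1*7 = 7
  bit 1 = 0: r = r^2 mod 41 = 7^2 = 8
  bit 2 = 1: r = r^2 * 7 mod 41 = 8^2 * 7 = 23*7 = 38
  -> B = 38
s = B^a = 38^9 mod 41  (bits of 9 = 1001)
  bit 0 = 1: r = r^2 * 38 mod 41 = 1^2 * 38 = 1*38 = 38
  bit 1 = 0: r = r^2 mod 41 = 38^2 = 9
  bit 2 = 0: r = r^2 mod 41 = 9^2 = 40
  bit 3 = 1: r = r^2 * 38 mod 41 = 40^2 * 38 = 1*38 = 38
  -> s = B^a = 38

Answer: 13 38 38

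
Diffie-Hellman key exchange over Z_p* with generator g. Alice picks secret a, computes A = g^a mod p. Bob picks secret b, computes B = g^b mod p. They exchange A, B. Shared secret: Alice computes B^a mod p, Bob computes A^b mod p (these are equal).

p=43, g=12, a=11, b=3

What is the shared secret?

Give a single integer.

Answer: 32

Derivation:
A = 12^11 mod 43  (bits of 11 = 1011)
  bit 0 = 1: r = r^2 * 12 mod 43 = 1^2 * 12 = 1*12 = 12
  bit 1 = 0: r = r^2 mod 43 = 12^2 = 15
  bit 2 = 1: r = r^2 * 12 mod 43 = 15^2 * 12 = 10*12 = 34
  bit 3 = 1: r = r^2 * 12 mod 43 = 34^2 * 12 = 38*12 = 26
  -> A = 26
B = 12^3 mod 43  (bits of 3 = 11)
  bit 0 = 1: r = r^2 * 12 mod 43 = 1^2 * 12 = 1*12 = 12
  bit 1 = 1: r = r^2 * 12 mod 43 = 12^2 * 12 = 15*12 = 8
  -> B = 8
s = B^a = 8^11 mod 43  (bits of 11 = 1011)
  bit 0 = 1: r = r^2 * 8 mod 43 = 1^2 * 8 = 1*8 = 8
  bit 1 = 0: r = r^2 mod 43 = 8^2 = 21
  bit 2 = 1: r = r^2 * 8 mod 43 = 21^2 * 8 = 11*8 = 2
  bit 3 = 1: r = r^2 * 8 mod 43 = 2^2 * 8 = 4*8 = 32
  -> s = B^a = 32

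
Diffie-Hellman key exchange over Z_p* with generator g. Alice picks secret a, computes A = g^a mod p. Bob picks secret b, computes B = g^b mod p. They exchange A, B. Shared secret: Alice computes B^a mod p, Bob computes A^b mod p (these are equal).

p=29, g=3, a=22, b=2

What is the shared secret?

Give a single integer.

Answer: 20

Derivation:
A = 3^22 mod 29  (bits of 22 = 10110)
  bit 0 = 1: r = r^2 * 3 mod 29 = 1^2 * 3 = 1*3 = 3
  bit 1 = 0: r = r^2 mod 29 = 3^2 = 9
  bit 2 = 1: r = r^2 * 3 mod 29 = 9^2 * 3 = 23*3 = 11
  bit 3 = 1: r = r^2 * 3 mod 29 = 11^2 * 3 = 5*3 = 15
  bit 4 = 0: r = r^2 mod 29 = 15^2 = 22
  -> A = 22
B = 3^2 mod 29  (bits of 2 = 10)
  bit 0 = 1: r = r^2 * 3 mod 29 = 1^2 * 3 = 1*3 = 3
  bit 1 = 0: r = r^2 mod 29 = 3^2 = 9
  -> B = 9
s = B^a = 9^22 mod 29  (bits of 22 = 10110)
  bit 0 = 1: r = r^2 * 9 mod 29 = 1^2 * 9 = 1*9 = 9
  bit 1 = 0: r = r^2 mod 29 = 9^2 = 23
  bit 2 = 1: r = r^2 * 9 mod 29 = 23^2 * 9 = 7*9 = 5
  bit 3 = 1: r = r^2 * 9 mod 29 = 5^2 * 9 = 25*9 = 22
  bit 4 = 0: r = r^2 mod 29 = 22^2 = 20
  -> s = B^a = 20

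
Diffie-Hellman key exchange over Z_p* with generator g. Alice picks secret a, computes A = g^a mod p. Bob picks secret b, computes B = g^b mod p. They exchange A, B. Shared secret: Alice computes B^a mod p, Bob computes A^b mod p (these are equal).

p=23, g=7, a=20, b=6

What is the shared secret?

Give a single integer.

A = 7^20 mod 23  (bits of 20 = 10100)
  bit 0 = 1: r = r^2 * 7 mod 23 = 1^2 * 7 = 1*7 = 7
  bit 1 = 0: r = r^2 mod 23 = 7^2 = 3
  bit 2 = 1: r = r^2 * 7 mod 23 = 3^2 * 7 = 9*7 = 17
  bit 3 = 0: r = r^2 mod 23 = 17^2 = 13
  bit 4 = 0: r = r^2 mod 23 = 13^2 = 8
  -> A = 8
B = 7^6 mod 23  (bits of 6 = 110)
  bit 0 = 1: r = r^2 * 7 mod 23 = 1^2 * 7 = 1*7 = 7
  bit 1 = 1: r = r^2 * 7 mod 23 = 7^2 * 7 = 3*7 = 21
  bit 2 = 0: r = r^2 mod 23 = 21^2 = 4
  -> B = 4
s = B^a = 4^20 mod 23  (bits of 20 = 10100)
  bit 0 = 1: r = r^2 * 4 mod 23 = 1^2 * 4 = 1*4 = 4
  bit 1 = 0: r = r^2 mod 23 = 4^2 = 16
  bit 2 = 1: r = r^2 * 4 mod 23 = 16^2 * 4 = 3*4 = 12
  bit 3 = 0: r = r^2 mod 23 = 12^2 = 6
  bit 4 = 0: r = r^2 mod 23 = 6^2 = 13
  -> s = B^a = 13

Answer: 13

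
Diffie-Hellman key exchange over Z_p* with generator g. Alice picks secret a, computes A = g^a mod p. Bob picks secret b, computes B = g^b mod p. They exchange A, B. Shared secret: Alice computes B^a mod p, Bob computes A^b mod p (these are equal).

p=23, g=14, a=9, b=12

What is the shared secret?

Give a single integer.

A = 14^9 mod 23  (bits of 9 = 1001)
  bit 0 = 1: r = r^2 * 14 mod 23 = 1^2 * 14 = 1*14 = 14
  bit 1 = 0: r = r^2 mod 23 = 14^2 = 12
  bit 2 = 0: r = r^2 mod 23 = 12^2 = 6
  bit 3 = 1: r = r^2 * 14 mod 23 = 6^2 * 14 = 13*14 = 21
  -> A = 21
B = 14^12 mod 23  (bits of 12 = 1100)
  bit 0 = 1: r = r^2 * 14 mod 23 = 1^2 * 14 = 1*14 = 14
  bit 1 = 1: r = r^2 * 14 mod 23 = 14^2 * 14 = 12*14 = 7
  bit 2 = 0: r = r^2 mod 23 = 7^2 = 3
  bit 3 = 0: r = r^2 mod 23 = 3^2 = 9
  -> B = 9
s = B^a = 9^9 mod 23  (bits of 9 = 1001)
  bit 0 = 1: r = r^2 * 9 mod 23 = 1^2 * 9 = 1*9 = 9
  bit 1 = 0: r = r^2 mod 23 = 9^2 = 12
  bit 2 = 0: r = r^2 mod 23 = 12^2 = 6
  bit 3 = 1: r = r^2 * 9 mod 23 = 6^2 * 9 = 13*9 = 2
  -> s = B^a = 2

Answer: 2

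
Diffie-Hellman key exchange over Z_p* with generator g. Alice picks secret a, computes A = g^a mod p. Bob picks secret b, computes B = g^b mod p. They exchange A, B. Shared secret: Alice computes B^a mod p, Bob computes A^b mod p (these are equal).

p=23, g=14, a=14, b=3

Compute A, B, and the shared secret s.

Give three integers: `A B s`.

A = 14^14 mod 23  (bits of 14 = 1110)
  bit 0 = 1: r = r^2 * 14 mod 23 = 1^2 * 14 = 1*14 = 14
  bit 1 = 1: r = r^2 * 14 mod 23 = 14^2 * 14 = 12*14 = 7
  bit 2 = 1: r = r^2 * 14 mod 23 = 7^2 * 14 = 3*14 = 19
  bit 3 = 0: r = r^2 mod 23 = 19^2 = 16
  -> A = 16
B = 14^3 mod 23  (bits of 3 = 11)
  bit 0 = 1: r = r^2 * 14 mod 23 = 1^2 * 14 = 1*14 = 14
  bit 1 = 1: r = r^2 * 14 mod 23 = 14^2 * 14 = 12*14 = 7
  -> B = 7
s = B^a = 7^14 mod 23  (bits of 14 = 1110)
  bit 0 = 1: r = r^2 * 7 mod 23 = 1^2 * 7 = 1*7 = 7
  bit 1 = 1: r = r^2 * 7 mod 23 = 7^2 * 7 = 3*7 = 21
  bit 2 = 1: r = r^2 * 7 mod 23 = 21^2 * 7 = 4*7 = 5
  bit 3 = 0: r = r^2 mod 23 = 5^2 = 2
  -> s = B^a = 2

Answer: 16 7 2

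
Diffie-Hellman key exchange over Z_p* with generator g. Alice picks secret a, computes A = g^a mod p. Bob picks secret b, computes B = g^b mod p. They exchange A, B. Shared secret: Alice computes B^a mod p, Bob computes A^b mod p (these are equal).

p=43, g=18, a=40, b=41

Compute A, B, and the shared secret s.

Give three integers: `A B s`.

Answer: 15 12 23

Derivation:
A = 18^40 mod 43  (bits of 40 = 101000)
  bit 0 = 1: r = r^2 * 18 mod 43 = 1^2 * 18 = 1*18 = 18
  bit 1 = 0: r = r^2 mod 43 = 18^2 = 23
  bit 2 = 1: r = r^2 * 18 mod 43 = 23^2 * 18 = 13*18 = 19
  bit 3 = 0: r = r^2 mod 43 = 19^2 = 17
  bit 4 = 0: r = r^2 mod 43 = 17^2 = 31
  bit 5 = 0: r = r^2 mod 43 = 31^2 = 15
  -> A = 15
B = 18^41 mod 43  (bits of 41 = 101001)
  bit 0 = 1: r = r^2 * 18 mod 43 = 1^2 * 18 = 1*18 = 18
  bit 1 = 0: r = r^2 mod 43 = 18^2 = 23
  bit 2 = 1: r = r^2 * 18 mod 43 = 23^2 * 18 = 13*18 = 19
  bit 3 = 0: r = r^2 mod 43 = 19^2 = 17
  bit 4 = 0: r = r^2 mod 43 = 17^2 = 31
  bit 5 = 1: r = r^2 * 18 mod 43 = 31^2 * 18 = 15*18 = 12
  -> B = 12
s = B^a = 12^40 mod 43  (bits of 40 = 101000)
  bit 0 = 1: r = r^2 * 12 mod 43 = 1^2 * 12 = 1*12 = 12
  bit 1 = 0: r = r^2 mod 43 = 12^2 = 15
  bit 2 = 1: r = r^2 * 12 mod 43 = 15^2 * 12 = 10*12 = 34
  bit 3 = 0: r = r^2 mod 43 = 34^2 = 38
  bit 4 = 0: r = r^2 mod 43 = 38^2 = 25
  bit 5 = 0: r = r^2 mod 43 = 25^2 = 23
  -> s = B^a = 23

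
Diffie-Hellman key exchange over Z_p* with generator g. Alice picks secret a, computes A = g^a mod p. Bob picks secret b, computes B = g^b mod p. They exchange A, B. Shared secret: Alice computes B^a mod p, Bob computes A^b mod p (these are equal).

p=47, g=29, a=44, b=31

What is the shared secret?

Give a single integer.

A = 29^44 mod 47  (bits of 44 = 101100)
  bit 0 = 1: r = r^2 * 29 mod 47 = 1^2 * 29 = 1*29 = 29
  bit 1 = 0: r = r^2 mod 47 = 29^2 = 42
  bit 2 = 1: r = r^2 * 29 mod 47 = 42^2 * 29 = 25*29 = 20
  bit 3 = 1: r = r^2 * 29 mod 47 = 20^2 * 29 = 24*29 = 38
  bit 4 = 0: r = r^2 mod 47 = 38^2 = 34
  bit 5 = 0: r = r^2 mod 47 = 34^2 = 28
  -> A = 28
B = 29^31 mod 47  (bits of 31 = 11111)
  bit 0 = 1: r = r^2 * 29 mod 47 = 1^2 * 29 = 1*29 = 29
  bit 1 = 1: r = r^2 * 29 mod 47 = 29^2 * 29 = 42*29 = 43
  bit 2 = 1: r = r^2 * 29 mod 47 = 43^2 * 29 = 16*29 = 41
  bit 3 = 1: r = r^2 * 29 mod 47 = 41^2 * 29 = 36*29 = 10
  bit 4 = 1: r = r^2 * 29 mod 47 = 10^2 * 29 = 6*29 = 33
  -> B = 33
s = B^a = 33^44 mod 47  (bits of 44 = 101100)
  bit 0 = 1: r = r^2 * 33 mod 47 = 1^2 * 33 = 1*33 = 33
  bit 1 = 0: r = r^2 mod 47 = 33^2 = 8
  bit 2 = 1: r = r^2 * 33 mod 47 = 8^2 * 33 = 17*33 = 44
  bit 3 = 1: r = r^2 * 33 mod 47 = 44^2 * 33 = 9*33 = 15
  bit 4 = 0: r = r^2 mod 47 = 15^2 = 37
  bit 5 = 0: r = r^2 mod 47 = 37^2 = 6
  -> s = B^a = 6

Answer: 6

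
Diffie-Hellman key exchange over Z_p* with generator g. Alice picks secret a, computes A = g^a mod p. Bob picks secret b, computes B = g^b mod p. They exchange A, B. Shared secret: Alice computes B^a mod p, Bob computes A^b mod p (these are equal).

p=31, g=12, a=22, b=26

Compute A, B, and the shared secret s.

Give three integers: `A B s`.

A = 12^22 mod 31  (bits of 22 = 10110)
  bit 0 = 1: r = r^2 * 12 mod 31 = 1^2 * 12 = 1*12 = 12
  bit 1 = 0: r = r^2 mod 31 = 12^2 = 20
  bit 2 = 1: r = r^2 * 12 mod 31 = 20^2 * 12 = 28*12 = 26
  bit 3 = 1: r = r^2 * 12 mod 31 = 26^2 * 12 = 25*12 = 21
  bit 4 = 0: r = r^2 mod 31 = 21^2 = 7
  -> A = 7
B = 12^26 mod 31  (bits of 26 = 11010)
  bit 0 = 1: r = r^2 * 12 mod 31 = 1^2 * 12 = 1*12 = 12
  bit 1 = 1: r = r^2 * 12 mod 31 = 12^2 * 12 = 20*12 = 23
  bit 2 = 0: r = r^2 mod 31 = 23^2 = 2
  bit 3 = 1: r = r^2 * 12 mod 31 = 2^2 * 12 = 4*12 = 17
  bit 4 = 0: r = r^2 mod 31 = 17^2 = 10
  -> B = 10
s = B^a = 10^22 mod 31  (bits of 22 = 10110)
  bit 0 = 1: r = r^2 * 10 mod 31 = 1^2 * 10 = 1*10 = 10
  bit 1 = 0: r = r^2 mod 31 = 10^2 = 7
  bit 2 = 1: r = r^2 * 10 mod 31 = 7^2 * 10 = 18*10 = 25
  bit 3 = 1: r = r^2 * 10 mod 31 = 25^2 * 10 = 5*10 = 19
  bit 4 = 0: r = r^2 mod 31 = 19^2 = 20
  -> s = B^a = 20

Answer: 7 10 20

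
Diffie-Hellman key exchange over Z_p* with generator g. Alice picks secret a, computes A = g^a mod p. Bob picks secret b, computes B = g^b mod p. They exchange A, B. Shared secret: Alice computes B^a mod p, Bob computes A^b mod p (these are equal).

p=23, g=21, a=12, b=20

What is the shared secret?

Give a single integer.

A = 21^12 mod 23  (bits of 12 = 1100)
  bit 0 = 1: r = r^2 * 21 mod 23 = 1^2 * 21 = 1*21 = 21
  bit 1 = 1: r = r^2 * 21 mod 23 = 21^2 * 21 = 4*21 = 15
  bit 2 = 0: r = r^2 mod 23 = 15^2 = 18
  bit 3 = 0: r = r^2 mod 23 = 18^2 = 2
  -> A = 2
B = 21^20 mod 23  (bits of 20 = 10100)
  bit 0 = 1: r = r^2 * 21 mod 23 = 1^2 * 21 = 1*21 = 21
  bit 1 = 0: r = r^2 mod 23 = 21^2 = 4
  bit 2 = 1: r = r^2 * 21 mod 23 = 4^2 * 21 = 16*21 = 14
  bit 3 = 0: r = r^2 mod 23 = 14^2 = 12
  bit 4 = 0: r = r^2 mod 23 = 12^2 = 6
  -> B = 6
s = B^a = 6^12 mod 23  (bits of 12 = 1100)
  bit 0 = 1: r = r^2 * 6 mod 23 = 1^2 * 6 = 1*6 = 6
  bit 1 = 1: r = r^2 * 6 mod 23 = 6^2 * 6 = 13*6 = 9
  bit 2 = 0: r = r^2 mod 23 = 9^2 = 12
  bit 3 = 0: r = r^2 mod 23 = 12^2 = 6
  -> s = B^a = 6

Answer: 6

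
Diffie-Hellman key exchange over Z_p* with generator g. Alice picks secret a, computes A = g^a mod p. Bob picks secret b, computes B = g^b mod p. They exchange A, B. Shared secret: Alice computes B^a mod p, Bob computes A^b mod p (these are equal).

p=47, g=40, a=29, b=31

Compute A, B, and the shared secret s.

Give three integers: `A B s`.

Answer: 39 31 45

Derivation:
A = 40^29 mod 47  (bits of 29 = 11101)
  bit 0 = 1: r = r^2 * 40 mod 47 = 1^2 * 40 = 1*40 = 40
  bit 1 = 1: r = r^2 * 40 mod 47 = 40^2 * 40 = 2*40 = 33
  bit 2 = 1: r = r^2 * 40 mod 47 = 33^2 * 40 = 8*40 = 38
  bit 3 = 0: r = r^2 mod 47 = 38^2 = 34
  bit 4 = 1: r = r^2 * 40 mod 47 = 34^2 * 40 = 28*40 = 39
  -> A = 39
B = 40^31 mod 47  (bits of 31 = 11111)
  bit 0 = 1: r = r^2 * 40 mod 47 = 1^2 * 40 = 1*40 = 40
  bit 1 = 1: r = r^2 * 40 mod 47 = 40^2 * 40 = 2*40 = 33
  bit 2 = 1: r = r^2 * 40 mod 47 = 33^2 * 40 = 8*40 = 38
  bit 3 = 1: r = r^2 * 40 mod 47 = 38^2 * 40 = 34*40 = 44
  bit 4 = 1: r = r^2 * 40 mod 47 = 44^2 * 40 = 9*40 = 31
  -> B = 31
s = B^a = 31^29 mod 47  (bits of 29 = 11101)
  bit 0 = 1: r = r^2 * 31 mod 47 = 1^2 * 31 = 1*31 = 31
  bit 1 = 1: r = r^2 * 31 mod 47 = 31^2 * 31 = 21*31 = 40
  bit 2 = 1: r = r^2 * 31 mod 47 = 40^2 * 31 = 2*31 = 15
  bit 3 = 0: r = r^2 mod 47 = 15^2 = 37
  bit 4 = 1: r = r^2 * 31 mod 47 = 37^2 * 31 = 6*31 = 45
  -> s = B^a = 45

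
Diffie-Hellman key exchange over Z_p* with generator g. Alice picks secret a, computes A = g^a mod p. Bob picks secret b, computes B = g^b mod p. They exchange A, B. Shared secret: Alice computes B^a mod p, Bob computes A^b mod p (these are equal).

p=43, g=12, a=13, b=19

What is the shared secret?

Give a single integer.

A = 12^13 mod 43  (bits of 13 = 1101)
  bit 0 = 1: r = r^2 * 12 mod 43 = 1^2 * 12 = 1*12 = 12
  bit 1 = 1: r = r^2 * 12 mod 43 = 12^2 * 12 = 15*12 = 8
  bit 2 = 0: r = r^2 mod 43 = 8^2 = 21
  bit 3 = 1: r = r^2 * 12 mod 43 = 21^2 * 12 = 11*12 = 3
  -> A = 3
B = 12^19 mod 43  (bits of 19 = 10011)
  bit 0 = 1: r = r^2 * 12 mod 43 = 1^2 * 12 = 1*12 = 12
  bit 1 = 0: r = r^2 mod 43 = 12^2 = 15
  bit 2 = 0: r = r^2 mod 43 = 15^2 = 10
  bit 3 = 1: r = r^2 * 12 mod 43 = 10^2 * 12 = 14*12 = 39
  bit 4 = 1: r = r^2 * 12 mod 43 = 39^2 * 12 = 16*12 = 20
  -> B = 20
s = B^a = 20^13 mod 43  (bits of 13 = 1101)
  bit 0 = 1: r = r^2 * 20 mod 43 = 1^2 * 20 = 1*20 = 20
  bit 1 = 1: r = r^2 * 20 mod 43 = 20^2 * 20 = 13*20 = 2
  bit 2 = 0: r = r^2 mod 43 = 2^2 = 4
  bit 3 = 1: r = r^2 * 20 mod 43 = 4^2 * 20 = 16*20 = 19
  -> s = B^a = 19

Answer: 19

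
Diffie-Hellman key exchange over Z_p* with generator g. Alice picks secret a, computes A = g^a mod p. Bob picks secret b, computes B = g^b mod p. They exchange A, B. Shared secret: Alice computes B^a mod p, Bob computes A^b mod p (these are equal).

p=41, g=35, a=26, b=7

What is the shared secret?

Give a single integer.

A = 35^26 mod 41  (bits of 26 = 11010)
  bit 0 = 1: r = r^2 * 35 mod 41 = 1^2 * 35 = 1*35 = 35
  bit 1 = 1: r = r^2 * 35 mod 41 = 35^2 * 35 = 36*35 = 30
  bit 2 = 0: r = r^2 mod 41 = 30^2 = 39
  bit 3 = 1: r = r^2 * 35 mod 41 = 39^2 * 35 = 4*35 = 17
  bit 4 = 0: r = r^2 mod 41 = 17^2 = 2
  -> A = 2
B = 35^7 mod 41  (bits of 7 = 111)
  bit 0 = 1: r = r^2 * 35 mod 41 = 1^2 * 35 = 1*35 = 35
  bit 1 = 1: r = r^2 * 35 mod 41 = 35^2 * 35 = 36*35 = 30
  bit 2 = 1: r = r^2 * 35 mod 41 = 30^2 * 35 = 39*35 = 12
  -> B = 12
s = B^a = 12^26 mod 41  (bits of 26 = 11010)
  bit 0 = 1: r = r^2 * 12 mod 41 = 1^2 * 12 = 1*12 = 12
  bit 1 = 1: r = r^2 * 12 mod 41 = 12^2 * 12 = 21*12 = 6
  bit 2 = 0: r = r^2 mod 41 = 6^2 = 36
  bit 3 = 1: r = r^2 * 12 mod 41 = 36^2 * 12 = 25*12 = 13
  bit 4 = 0: r = r^2 mod 41 = 13^2 = 5
  -> s = B^a = 5

Answer: 5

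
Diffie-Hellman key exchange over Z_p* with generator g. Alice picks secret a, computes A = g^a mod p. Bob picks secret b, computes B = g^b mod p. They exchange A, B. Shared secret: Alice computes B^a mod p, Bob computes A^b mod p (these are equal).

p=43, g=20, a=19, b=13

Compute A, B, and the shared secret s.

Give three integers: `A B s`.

A = 20^19 mod 43  (bits of 19 = 10011)
  bit 0 = 1: r = r^2 * 20 mod 43 = 1^2 * 20 = 1*20 = 20
  bit 1 = 0: r = r^2 mod 43 = 20^2 = 13
  bit 2 = 0: r = r^2 mod 43 = 13^2 = 40
  bit 3 = 1: r = r^2 * 20 mod 43 = 40^2 * 20 = 9*20 = 8
  bit 4 = 1: r = r^2 * 20 mod 43 = 8^2 * 20 = 21*20 = 33
  -> A = 33
B = 20^13 mod 43  (bits of 13 = 1101)
  bit 0 = 1: r = r^2 * 20 mod 43 = 1^2 * 20 = 1*20 = 20
  bit 1 = 1: r = r^2 * 20 mod 43 = 20^2 * 20 = 13*20 = 2
  bit 2 = 0: r = r^2 mod 43 = 2^2 = 4
  bit 3 = 1: r = r^2 * 20 mod 43 = 4^2 * 20 = 16*20 = 19
  -> B = 19
s = B^a = 19^19 mod 43  (bits of 19 = 10011)
  bit 0 = 1: r = r^2 * 19 mod 43 = 1^2 * 19 = 1*19 = 19
  bit 1 = 0: r = r^2 mod 43 = 19^2 = 17
  bit 2 = 0: r = r^2 mod 43 = 17^2 = 31
  bit 3 = 1: r = r^2 * 19 mod 43 = 31^2 * 19 = 15*19 = 27
  bit 4 = 1: r = r^2 * 19 mod 43 = 27^2 * 19 = 41*19 = 5
  -> s = B^a = 5

Answer: 33 19 5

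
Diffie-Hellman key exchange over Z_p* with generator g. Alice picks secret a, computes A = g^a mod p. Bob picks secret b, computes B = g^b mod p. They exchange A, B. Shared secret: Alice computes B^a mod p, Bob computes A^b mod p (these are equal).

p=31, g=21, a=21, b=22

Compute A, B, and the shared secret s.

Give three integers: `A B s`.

A = 21^21 mod 31  (bits of 21 = 10101)
  bit 0 = 1: r = r^2 * 21 mod 31 = 1^2 * 21 = 1*21 = 21
  bit 1 = 0: r = r^2 mod 31 = 21^2 = 7
  bit 2 = 1: r = r^2 * 21 mod 31 = 7^2 * 21 = 18*21 = 6
  bit 3 = 0: r = r^2 mod 31 = 6^2 = 5
  bit 4 = 1: r = r^2 * 21 mod 31 = 5^2 * 21 = 25*21 = 29
  -> A = 29
B = 21^22 mod 31  (bits of 22 = 10110)
  bit 0 = 1: r = r^2 * 21 mod 31 = 1^2 * 21 = 1*21 = 21
  bit 1 = 0: r = r^2 mod 31 = 21^2 = 7
  bit 2 = 1: r = r^2 * 21 mod 31 = 7^2 * 21 = 18*21 = 6
  bit 3 = 1: r = r^2 * 21 mod 31 = 6^2 * 21 = 5*21 = 12
  bit 4 = 0: r = r^2 mod 31 = 12^2 = 20
  -> B = 20
s = B^a = 20^21 mod 31  (bits of 21 = 10101)
  bit 0 = 1: r = r^2 * 20 mod 31 = 1^2 * 20 = 1*20 = 20
  bit 1 = 0: r = r^2 mod 31 = 20^2 = 28
  bit 2 = 1: r = r^2 * 20 mod 31 = 28^2 * 20 = 9*20 = 25
  bit 3 = 0: r = r^2 mod 31 = 25^2 = 5
  bit 4 = 1: r = r^2 * 20 mod 31 = 5^2 * 20 = 25*20 = 4
  -> s = B^a = 4

Answer: 29 20 4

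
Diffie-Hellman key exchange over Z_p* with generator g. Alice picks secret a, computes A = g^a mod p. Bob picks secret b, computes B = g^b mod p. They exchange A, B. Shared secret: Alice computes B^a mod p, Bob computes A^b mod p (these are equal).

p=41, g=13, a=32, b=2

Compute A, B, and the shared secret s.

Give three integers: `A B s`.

Answer: 37 5 16

Derivation:
A = 13^32 mod 41  (bits of 32 = 100000)
  bit 0 = 1: r = r^2 * 13 mod 41 = 1^2 * 13 = 1*13 = 13
  bit 1 = 0: r = r^2 mod 41 = 13^2 = 5
  bit 2 = 0: r = r^2 mod 41 = 5^2 = 25
  bit 3 = 0: r = r^2 mod 41 = 25^2 = 10
  bit 4 = 0: r = r^2 mod 41 = 10^2 = 18
  bit 5 = 0: r = r^2 mod 41 = 18^2 = 37
  -> A = 37
B = 13^2 mod 41  (bits of 2 = 10)
  bit 0 = 1: r = r^2 * 13 mod 41 = 1^2 * 13 = 1*13 = 13
  bit 1 = 0: r = r^2 mod 41 = 13^2 = 5
  -> B = 5
s = B^a = 5^32 mod 41  (bits of 32 = 100000)
  bit 0 = 1: r = r^2 * 5 mod 41 = 1^2 * 5 = 1*5 = 5
  bit 1 = 0: r = r^2 mod 41 = 5^2 = 25
  bit 2 = 0: r = r^2 mod 41 = 25^2 = 10
  bit 3 = 0: r = r^2 mod 41 = 10^2 = 18
  bit 4 = 0: r = r^2 mod 41 = 18^2 = 37
  bit 5 = 0: r = r^2 mod 41 = 37^2 = 16
  -> s = B^a = 16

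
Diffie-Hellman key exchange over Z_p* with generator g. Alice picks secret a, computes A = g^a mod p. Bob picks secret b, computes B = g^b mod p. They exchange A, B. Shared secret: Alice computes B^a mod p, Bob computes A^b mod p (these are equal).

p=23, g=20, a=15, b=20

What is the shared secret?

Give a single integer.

Answer: 4

Derivation:
A = 20^15 mod 23  (bits of 15 = 1111)
  bit 0 = 1: r = r^2 * 20 mod 23 = 1^2 * 20 = 1*20 = 20
  bit 1 = 1: r = r^2 * 20 mod 23 = 20^2 * 20 = 9*20 = 19
  bit 2 = 1: r = r^2 * 20 mod 23 = 19^2 * 20 = 16*20 = 21
  bit 3 = 1: r = r^2 * 20 mod 23 = 21^2 * 20 = 4*20 = 11
  -> A = 11
B = 20^20 mod 23  (bits of 20 = 10100)
  bit 0 = 1: r = r^2 * 20 mod 23 = 1^2 * 20 = 1*20 = 20
  bit 1 = 0: r = r^2 mod 23 = 20^2 = 9
  bit 2 = 1: r = r^2 * 20 mod 23 = 9^2 * 20 = 12*20 = 10
  bit 3 = 0: r = r^2 mod 23 = 10^2 = 8
  bit 4 = 0: r = r^2 mod 23 = 8^2 = 18
  -> B = 18
s = B^a = 18^15 mod 23  (bits of 15 = 1111)
  bit 0 = 1: r = r^2 * 18 mod 23 = 1^2 * 18 = 1*18 = 18
  bit 1 = 1: r = r^2 * 18 mod 23 = 18^2 * 18 = 2*18 = 13
  bit 2 = 1: r = r^2 * 18 mod 23 = 13^2 * 18 = 8*18 = 6
  bit 3 = 1: r = r^2 * 18 mod 23 = 6^2 * 18 = 13*18 = 4
  -> s = B^a = 4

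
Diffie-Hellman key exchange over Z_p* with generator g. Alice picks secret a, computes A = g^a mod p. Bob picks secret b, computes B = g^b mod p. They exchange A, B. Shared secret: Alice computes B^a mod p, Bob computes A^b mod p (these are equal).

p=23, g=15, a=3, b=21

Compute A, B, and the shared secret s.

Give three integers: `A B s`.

A = 15^3 mod 23  (bits of 3 = 11)
  bit 0 = 1: r = r^2 * 15 mod 23 = 1^2 * 15 = 1*15 = 15
  bit 1 = 1: r = r^2 * 15 mod 23 = 15^2 * 15 = 18*15 = 17
  -> A = 17
B = 15^21 mod 23  (bits of 21 = 10101)
  bit 0 = 1: r = r^2 * 15 mod 23 = 1^2 * 15 = 1*15 = 15
  bit 1 = 0: r = r^2 mod 23 = 15^2 = 18
  bit 2 = 1: r = r^2 * 15 mod 23 = 18^2 * 15 = 2*15 = 7
  bit 3 = 0: r = r^2 mod 23 = 7^2 = 3
  bit 4 = 1: r = r^2 * 15 mod 23 = 3^2 * 15 = 9*15 = 20
  -> B = 20
s = B^a = 20^3 mod 23  (bits of 3 = 11)
  bit 0 = 1: r = r^2 * 20 mod 23 = 1^2 * 20 = 1*20 = 20
  bit 1 = 1: r = r^2 * 20 mod 23 = 20^2 * 20 = 9*20 = 19
  -> s = B^a = 19

Answer: 17 20 19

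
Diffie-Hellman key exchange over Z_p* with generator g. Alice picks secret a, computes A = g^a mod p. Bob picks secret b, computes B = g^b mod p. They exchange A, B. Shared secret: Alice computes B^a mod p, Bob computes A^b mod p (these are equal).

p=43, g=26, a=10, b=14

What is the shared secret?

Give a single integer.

Answer: 6

Derivation:
A = 26^10 mod 43  (bits of 10 = 1010)
  bit 0 = 1: r = r^2 * 26 mod 43 = 1^2 * 26 = 1*26 = 26
  bit 1 = 0: r = r^2 mod 43 = 26^2 = 31
  bit 2 = 1: r = r^2 * 26 mod 43 = 31^2 * 26 = 15*26 = 3
  bit 3 = 0: r = r^2 mod 43 = 3^2 = 9
  -> A = 9
B = 26^14 mod 43  (bits of 14 = 1110)
  bit 0 = 1: r = r^2 * 26 mod 43 = 1^2 * 26 = 1*26 = 26
  bit 1 = 1: r = r^2 * 26 mod 43 = 26^2 * 26 = 31*26 = 32
  bit 2 = 1: r = r^2 * 26 mod 43 = 32^2 * 26 = 35*26 = 7
  bit 3 = 0: r = r^2 mod 43 = 7^2 = 6
  -> B = 6
s = B^a = 6^10 mod 43  (bits of 10 = 1010)
  bit 0 = 1: r = r^2 * 6 mod 43 = 1^2 * 6 = 1*6 = 6
  bit 1 = 0: r = r^2 mod 43 = 6^2 = 36
  bit 2 = 1: r = r^2 * 6 mod 43 = 36^2 * 6 = 6*6 = 36
  bit 3 = 0: r = r^2 mod 43 = 36^2 = 6
  -> s = B^a = 6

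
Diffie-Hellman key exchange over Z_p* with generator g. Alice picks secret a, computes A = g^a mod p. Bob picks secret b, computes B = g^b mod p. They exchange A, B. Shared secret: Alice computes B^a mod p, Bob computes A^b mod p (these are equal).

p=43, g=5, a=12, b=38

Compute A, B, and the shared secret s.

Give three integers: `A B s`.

A = 5^12 mod 43  (bits of 12 = 1100)
  bit 0 = 1: r = r^2 * 5 mod 43 = 1^2 * 5 = 1*5 = 5
  bit 1 = 1: r = r^2 * 5 mod 43 = 5^2 * 5 = 25*5 = 39
  bit 2 = 0: r = r^2 mod 43 = 39^2 = 16
  bit 3 = 0: r = r^2 mod 43 = 16^2 = 41
  -> A = 41
B = 5^38 mod 43  (bits of 38 = 100110)
  bit 0 = 1: r = r^2 * 5 mod 43 = 1^2 * 5 = 1*5 = 5
  bit 1 = 0: r = r^2 mod 43 = 5^2 = 25
  bit 2 = 0: r = r^2 mod 43 = 25^2 = 23
  bit 3 = 1: r = r^2 * 5 mod 43 = 23^2 * 5 = 13*5 = 22
  bit 4 = 1: r = r^2 * 5 mod 43 = 22^2 * 5 = 11*5 = 12
  bit 5 = 0: r = r^2 mod 43 = 12^2 = 15
  -> B = 15
s = B^a = 15^12 mod 43  (bits of 12 = 1100)
  bit 0 = 1: r = r^2 * 15 mod 43 = 1^2 * 15 = 1*15 = 15
  bit 1 = 1: r = r^2 * 15 mod 43 = 15^2 * 15 = 10*15 = 21
  bit 2 = 0: r = r^2 mod 43 = 21^2 = 11
  bit 3 = 0: r = r^2 mod 43 = 11^2 = 35
  -> s = B^a = 35

Answer: 41 15 35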